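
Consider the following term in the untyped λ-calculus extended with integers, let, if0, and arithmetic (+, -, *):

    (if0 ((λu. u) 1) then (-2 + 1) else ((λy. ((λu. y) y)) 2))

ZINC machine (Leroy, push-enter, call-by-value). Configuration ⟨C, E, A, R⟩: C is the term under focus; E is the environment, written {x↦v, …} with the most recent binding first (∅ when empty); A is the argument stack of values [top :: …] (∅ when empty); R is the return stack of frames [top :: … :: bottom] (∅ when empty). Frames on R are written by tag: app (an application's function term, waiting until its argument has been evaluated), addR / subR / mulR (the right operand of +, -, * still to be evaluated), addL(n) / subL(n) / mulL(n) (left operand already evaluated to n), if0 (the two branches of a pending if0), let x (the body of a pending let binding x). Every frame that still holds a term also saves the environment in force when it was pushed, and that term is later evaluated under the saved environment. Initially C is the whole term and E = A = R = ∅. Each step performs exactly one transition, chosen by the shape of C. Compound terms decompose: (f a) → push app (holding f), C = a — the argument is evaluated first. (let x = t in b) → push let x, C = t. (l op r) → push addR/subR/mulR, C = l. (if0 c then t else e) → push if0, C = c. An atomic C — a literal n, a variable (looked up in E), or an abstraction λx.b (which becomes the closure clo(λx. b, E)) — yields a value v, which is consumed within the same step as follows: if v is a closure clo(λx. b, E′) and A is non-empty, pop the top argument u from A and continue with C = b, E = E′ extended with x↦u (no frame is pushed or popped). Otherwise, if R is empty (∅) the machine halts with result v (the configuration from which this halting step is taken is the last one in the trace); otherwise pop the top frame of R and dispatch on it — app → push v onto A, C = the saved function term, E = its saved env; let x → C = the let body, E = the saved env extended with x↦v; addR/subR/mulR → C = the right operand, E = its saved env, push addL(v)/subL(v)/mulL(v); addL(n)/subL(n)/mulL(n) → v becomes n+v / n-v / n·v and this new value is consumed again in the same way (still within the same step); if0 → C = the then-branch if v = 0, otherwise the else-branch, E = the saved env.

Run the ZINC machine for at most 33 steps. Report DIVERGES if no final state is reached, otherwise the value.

t=0: [C=(if0 ((λu. u) 1) then (-2 + 1) else ((λy. ((λu. y) y)) 2)) | E=∅ | A=∅ | R=∅]
t=1: [C=((λu. u) 1) | E=∅ | A=∅ | R=[if0]]
t=2: [C=1 | E=∅ | A=∅ | R=[app :: if0]]
t=3: [C=(λu. u) | E=∅ | A=[1] | R=[if0]]
t=4: [C=u | E={u↦1} | A=∅ | R=[if0]]
t=5: [C=((λy. ((λu. y) y)) 2) | E=∅ | A=∅ | R=∅]
t=6: [C=2 | E=∅ | A=∅ | R=[app]]
t=7: [C=(λy. ((λu. y) y)) | E=∅ | A=[2] | R=∅]
t=8: [C=((λu. y) y) | E={y↦2} | A=∅ | R=∅]
t=9: [C=y | E={y↦2} | A=∅ | R=[app]]
t=10: [C=(λu. y) | E={y↦2} | A=[2] | R=∅]
t=11: [C=y | E={u↦2, y↦2} | A=∅ | R=∅]
→ final value 2

Answer: 2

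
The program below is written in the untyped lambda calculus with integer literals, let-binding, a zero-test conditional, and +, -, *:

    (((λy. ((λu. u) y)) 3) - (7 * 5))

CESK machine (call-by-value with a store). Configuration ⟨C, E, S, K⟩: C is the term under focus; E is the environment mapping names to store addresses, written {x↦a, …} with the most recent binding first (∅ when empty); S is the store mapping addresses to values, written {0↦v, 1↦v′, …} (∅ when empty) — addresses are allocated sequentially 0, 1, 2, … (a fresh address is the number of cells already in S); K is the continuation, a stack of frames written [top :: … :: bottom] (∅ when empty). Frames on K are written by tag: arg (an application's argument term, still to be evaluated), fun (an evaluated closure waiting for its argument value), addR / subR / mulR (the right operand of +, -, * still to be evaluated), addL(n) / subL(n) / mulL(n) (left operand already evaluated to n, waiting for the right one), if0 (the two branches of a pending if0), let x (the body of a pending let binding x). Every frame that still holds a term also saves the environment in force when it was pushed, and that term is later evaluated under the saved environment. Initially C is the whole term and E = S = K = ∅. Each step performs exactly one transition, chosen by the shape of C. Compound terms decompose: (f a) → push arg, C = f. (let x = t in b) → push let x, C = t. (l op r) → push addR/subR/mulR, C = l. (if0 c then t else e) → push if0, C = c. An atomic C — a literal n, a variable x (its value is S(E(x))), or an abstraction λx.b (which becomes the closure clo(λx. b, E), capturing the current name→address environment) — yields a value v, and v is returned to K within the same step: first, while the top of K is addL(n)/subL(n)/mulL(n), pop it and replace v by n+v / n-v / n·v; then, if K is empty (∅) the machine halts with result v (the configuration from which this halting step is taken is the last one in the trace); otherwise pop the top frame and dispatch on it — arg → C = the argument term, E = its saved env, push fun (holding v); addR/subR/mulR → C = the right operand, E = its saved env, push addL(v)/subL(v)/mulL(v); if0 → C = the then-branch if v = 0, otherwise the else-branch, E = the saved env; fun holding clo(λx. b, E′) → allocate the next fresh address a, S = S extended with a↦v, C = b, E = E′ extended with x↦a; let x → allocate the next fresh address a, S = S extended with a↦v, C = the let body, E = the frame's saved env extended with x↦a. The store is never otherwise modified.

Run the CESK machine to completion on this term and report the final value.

Answer: -32

Execution trace:
0. <C=(((λy. ((λu. u) y)) 3) - (7 * 5)), E=∅, S=∅, K=∅>
1. <C=((λy. ((λu. u) y)) 3), E=∅, S=∅, K=[subR]>
2. <C=(λy. ((λu. u) y)), E=∅, S=∅, K=[arg :: subR]>
3. <C=3, E=∅, S=∅, K=[fun :: subR]>
4. <C=((λu. u) y), E={y↦0}, S={0↦3}, K=[subR]>
5. <C=(λu. u), E={y↦0}, S={0↦3}, K=[arg :: subR]>
6. <C=y, E={y↦0}, S={0↦3}, K=[fun :: subR]>
7. <C=u, E={u↦1, y↦0}, S={0↦3, 1↦3}, K=[subR]>
8. <C=(7 * 5), E=∅, S={0↦3, 1↦3}, K=[subL(3)]>
9. <C=7, E=∅, S={0↦3, 1↦3}, K=[mulR :: subL(3)]>
10. <C=5, E=∅, S={0↦3, 1↦3}, K=[mulL(7) :: subL(3)]>
→ final value -32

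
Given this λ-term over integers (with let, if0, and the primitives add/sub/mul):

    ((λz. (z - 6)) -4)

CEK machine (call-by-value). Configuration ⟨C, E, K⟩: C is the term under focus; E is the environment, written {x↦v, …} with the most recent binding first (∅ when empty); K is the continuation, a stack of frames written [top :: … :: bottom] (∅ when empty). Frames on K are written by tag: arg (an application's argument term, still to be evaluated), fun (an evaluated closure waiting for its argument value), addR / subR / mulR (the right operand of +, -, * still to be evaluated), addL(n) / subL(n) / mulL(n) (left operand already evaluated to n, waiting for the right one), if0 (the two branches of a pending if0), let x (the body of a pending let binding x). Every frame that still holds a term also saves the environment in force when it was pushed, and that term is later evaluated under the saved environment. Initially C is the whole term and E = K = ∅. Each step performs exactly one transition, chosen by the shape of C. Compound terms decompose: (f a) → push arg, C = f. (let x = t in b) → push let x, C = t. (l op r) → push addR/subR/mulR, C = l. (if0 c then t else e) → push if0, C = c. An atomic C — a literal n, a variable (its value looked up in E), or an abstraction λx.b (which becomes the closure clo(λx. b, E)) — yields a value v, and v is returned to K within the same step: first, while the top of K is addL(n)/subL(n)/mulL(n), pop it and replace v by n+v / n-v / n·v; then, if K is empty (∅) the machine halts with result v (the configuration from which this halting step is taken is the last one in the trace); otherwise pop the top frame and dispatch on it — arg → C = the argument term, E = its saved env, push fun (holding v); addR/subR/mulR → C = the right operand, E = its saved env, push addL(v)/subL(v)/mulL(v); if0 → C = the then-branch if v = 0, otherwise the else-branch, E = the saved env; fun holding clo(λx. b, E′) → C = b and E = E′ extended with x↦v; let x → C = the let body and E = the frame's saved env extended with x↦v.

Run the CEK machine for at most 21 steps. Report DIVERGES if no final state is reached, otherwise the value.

[0] <C=((λz. (z - 6)) -4), E=∅, K=∅>
[1] <C=(λz. (z - 6)), E=∅, K=[arg]>
[2] <C=-4, E=∅, K=[fun]>
[3] <C=(z - 6), E={z↦-4}, K=∅>
[4] <C=z, E={z↦-4}, K=[subR]>
[5] <C=6, E={z↦-4}, K=[subL(-4)]>
→ final value -10

Answer: -10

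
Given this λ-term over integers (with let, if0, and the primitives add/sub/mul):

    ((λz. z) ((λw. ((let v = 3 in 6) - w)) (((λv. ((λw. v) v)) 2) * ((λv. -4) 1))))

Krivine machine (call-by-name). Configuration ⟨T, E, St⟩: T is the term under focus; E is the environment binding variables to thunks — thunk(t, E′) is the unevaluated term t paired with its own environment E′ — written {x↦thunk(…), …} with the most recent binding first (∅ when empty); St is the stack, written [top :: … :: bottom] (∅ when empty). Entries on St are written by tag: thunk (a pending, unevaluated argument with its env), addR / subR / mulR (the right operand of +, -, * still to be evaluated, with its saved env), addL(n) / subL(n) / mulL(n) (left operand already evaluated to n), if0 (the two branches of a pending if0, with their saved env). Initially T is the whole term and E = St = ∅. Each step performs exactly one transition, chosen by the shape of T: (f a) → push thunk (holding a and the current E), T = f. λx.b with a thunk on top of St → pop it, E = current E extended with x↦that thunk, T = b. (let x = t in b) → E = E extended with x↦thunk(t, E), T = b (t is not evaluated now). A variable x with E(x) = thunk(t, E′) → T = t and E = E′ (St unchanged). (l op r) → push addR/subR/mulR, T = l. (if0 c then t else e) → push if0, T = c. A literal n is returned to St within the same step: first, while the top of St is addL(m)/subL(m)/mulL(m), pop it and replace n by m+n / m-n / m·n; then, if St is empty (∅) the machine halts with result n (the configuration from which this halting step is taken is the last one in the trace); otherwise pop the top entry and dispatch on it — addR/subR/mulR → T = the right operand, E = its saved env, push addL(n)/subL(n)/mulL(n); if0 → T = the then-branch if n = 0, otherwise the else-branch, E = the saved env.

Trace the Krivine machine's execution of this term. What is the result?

step 0: <T=((λz. z) ((λw. ((let v = 3 in 6) - w)) (((λv. ((λw. v) v)) 2) * ((λv. -4) 1)))), E=∅, St=∅>
step 1: <T=(λz. z), E=∅, St=[thunk]>
step 2: <T=z, E={z↦thunk(((λw. ((let v = 3 in 6) - w)) (((λv. ((λw. v) v)) 2) * ((λv. -4) 1))), ∅)}, St=∅>
step 3: <T=((λw. ((let v = 3 in 6) - w)) (((λv. ((λw. v) v)) 2) * ((λv. -4) 1))), E=∅, St=∅>
step 4: <T=(λw. ((let v = 3 in 6) - w)), E=∅, St=[thunk]>
step 5: <T=((let v = 3 in 6) - w), E={w↦thunk((((λv. ((λw. v) v)) 2) * ((λv. -4) 1)), ∅)}, St=∅>
step 6: <T=(let v = 3 in 6), E={w↦thunk((((λv. ((λw. v) v)) 2) * ((λv. -4) 1)), ∅)}, St=[subR]>
step 7: <T=6, E={v↦thunk(3, {w↦thunk((((λv. ((λw. v) v)) 2) * ((λv. -4) 1)), ∅)}), w↦thunk((((λv. ((λw. v) v)) 2) * ((λv. -4) 1)), ∅)}, St=[subR]>
step 8: <T=w, E={w↦thunk((((λv. ((λw. v) v)) 2) * ((λv. -4) 1)), ∅)}, St=[subL(6)]>
step 9: <T=(((λv. ((λw. v) v)) 2) * ((λv. -4) 1)), E=∅, St=[subL(6)]>
step 10: <T=((λv. ((λw. v) v)) 2), E=∅, St=[mulR :: subL(6)]>
step 11: <T=(λv. ((λw. v) v)), E=∅, St=[thunk :: mulR :: subL(6)]>
step 12: <T=((λw. v) v), E={v↦thunk(2, ∅)}, St=[mulR :: subL(6)]>
step 13: <T=(λw. v), E={v↦thunk(2, ∅)}, St=[thunk :: mulR :: subL(6)]>
step 14: <T=v, E={w↦thunk(v, {v↦thunk(2, ∅)}), v↦thunk(2, ∅)}, St=[mulR :: subL(6)]>
step 15: <T=2, E=∅, St=[mulR :: subL(6)]>
step 16: <T=((λv. -4) 1), E=∅, St=[mulL(2) :: subL(6)]>
step 17: <T=(λv. -4), E=∅, St=[thunk :: mulL(2) :: subL(6)]>
step 18: <T=-4, E={v↦thunk(1, ∅)}, St=[mulL(2) :: subL(6)]>
→ final value 14

Answer: 14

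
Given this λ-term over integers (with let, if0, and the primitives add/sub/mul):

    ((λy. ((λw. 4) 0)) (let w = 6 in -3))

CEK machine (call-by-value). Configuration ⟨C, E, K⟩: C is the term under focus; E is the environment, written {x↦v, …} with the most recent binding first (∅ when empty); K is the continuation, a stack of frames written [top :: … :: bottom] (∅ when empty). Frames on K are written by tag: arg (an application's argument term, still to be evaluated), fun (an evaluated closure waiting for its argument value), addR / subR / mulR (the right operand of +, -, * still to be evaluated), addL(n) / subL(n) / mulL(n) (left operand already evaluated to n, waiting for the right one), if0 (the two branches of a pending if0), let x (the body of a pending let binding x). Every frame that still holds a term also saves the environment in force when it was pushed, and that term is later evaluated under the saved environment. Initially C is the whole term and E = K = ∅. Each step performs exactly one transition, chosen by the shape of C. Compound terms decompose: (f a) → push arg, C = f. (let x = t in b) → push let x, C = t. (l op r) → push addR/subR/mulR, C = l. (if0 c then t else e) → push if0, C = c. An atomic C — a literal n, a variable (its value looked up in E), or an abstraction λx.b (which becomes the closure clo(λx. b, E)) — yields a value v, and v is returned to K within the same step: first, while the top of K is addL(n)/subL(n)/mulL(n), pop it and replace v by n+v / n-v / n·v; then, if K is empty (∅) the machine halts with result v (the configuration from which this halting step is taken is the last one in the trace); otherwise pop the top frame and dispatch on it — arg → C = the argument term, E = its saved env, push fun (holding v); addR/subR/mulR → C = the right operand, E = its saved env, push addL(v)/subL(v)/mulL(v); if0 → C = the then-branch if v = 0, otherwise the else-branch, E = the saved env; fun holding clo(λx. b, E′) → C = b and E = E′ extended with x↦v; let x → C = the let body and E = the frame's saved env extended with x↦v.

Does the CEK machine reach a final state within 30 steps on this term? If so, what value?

0. ⟨C=((λy. ((λw. 4) 0)) (let w = 6 in -3)); E=∅; K=∅⟩
1. ⟨C=(λy. ((λw. 4) 0)); E=∅; K=[arg]⟩
2. ⟨C=(let w = 6 in -3); E=∅; K=[fun]⟩
3. ⟨C=6; E=∅; K=[let w :: fun]⟩
4. ⟨C=-3; E={w↦6}; K=[fun]⟩
5. ⟨C=((λw. 4) 0); E={y↦-3}; K=∅⟩
6. ⟨C=(λw. 4); E={y↦-3}; K=[arg]⟩
7. ⟨C=0; E={y↦-3}; K=[fun]⟩
8. ⟨C=4; E={w↦0, y↦-3}; K=∅⟩
→ final value 4

Answer: 4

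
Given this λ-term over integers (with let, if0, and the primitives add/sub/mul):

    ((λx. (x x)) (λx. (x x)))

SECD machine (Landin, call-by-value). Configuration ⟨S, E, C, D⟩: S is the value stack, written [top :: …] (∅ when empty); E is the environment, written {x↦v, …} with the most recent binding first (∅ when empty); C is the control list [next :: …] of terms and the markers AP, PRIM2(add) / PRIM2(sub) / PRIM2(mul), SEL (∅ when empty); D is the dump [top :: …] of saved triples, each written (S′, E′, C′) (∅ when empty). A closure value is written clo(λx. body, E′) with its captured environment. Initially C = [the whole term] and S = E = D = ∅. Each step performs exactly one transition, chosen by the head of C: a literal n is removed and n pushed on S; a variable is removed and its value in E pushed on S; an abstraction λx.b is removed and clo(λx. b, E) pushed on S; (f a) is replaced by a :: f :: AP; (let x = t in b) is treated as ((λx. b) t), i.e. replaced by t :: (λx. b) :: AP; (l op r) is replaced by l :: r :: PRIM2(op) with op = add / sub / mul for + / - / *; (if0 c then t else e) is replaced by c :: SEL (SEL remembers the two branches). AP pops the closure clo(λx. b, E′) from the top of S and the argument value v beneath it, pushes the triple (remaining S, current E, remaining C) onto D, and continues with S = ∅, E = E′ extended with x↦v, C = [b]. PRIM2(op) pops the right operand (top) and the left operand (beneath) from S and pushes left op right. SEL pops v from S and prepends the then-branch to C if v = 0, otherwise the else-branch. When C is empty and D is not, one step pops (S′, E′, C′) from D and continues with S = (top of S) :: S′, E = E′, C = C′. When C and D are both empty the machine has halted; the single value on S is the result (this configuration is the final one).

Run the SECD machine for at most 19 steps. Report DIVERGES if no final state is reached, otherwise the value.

Answer: DIVERGES (no final state within 19 steps)

Derivation:
step 0: ⟨S=∅; E=∅; C=[((λx. (x x)) (λx. (x x)))]; D=∅⟩
step 1: ⟨S=∅; E=∅; C=[(λx. (x x)) :: (λx. (x x)) :: AP]; D=∅⟩
step 2: ⟨S=[clo(λx. (x x), ∅)]; E=∅; C=[(λx. (x x)) :: AP]; D=∅⟩
step 3: ⟨S=[clo(λx. (x x), ∅) :: clo(λx. (x x), ∅)]; E=∅; C=[AP]; D=∅⟩
step 4: ⟨S=∅; E={x↦clo(λx. (x x), ∅)}; C=[(x x)]; D=[(∅, ∅, ∅)]⟩
step 5: ⟨S=∅; E={x↦clo(λx. (x x), ∅)}; C=[x :: x :: AP]; D=[(∅, ∅, ∅)]⟩
step 6: ⟨S=[clo(λx. (x x), ∅)]; E={x↦clo(λx. (x x), ∅)}; C=[x :: AP]; D=[(∅, ∅, ∅)]⟩
step 7: ⟨S=[clo(λx. (x x), ∅) :: clo(λx. (x x), ∅)]; E={x↦clo(λx. (x x), ∅)}; C=[AP]; D=[(∅, ∅, ∅)]⟩
step 8: ⟨S=∅; E={x↦clo(λx. (x x), ∅)}; C=[(x x)]; D=[(∅, {x↦clo(λx. (x x), ∅)}, ∅) :: (∅, ∅, ∅)]⟩
step 9: ⟨S=∅; E={x↦clo(λx. (x x), ∅)}; C=[x :: x :: AP]; D=[(∅, {x↦clo(λx. (x x), ∅)}, ∅) :: (∅, ∅, ∅)]⟩
step 10: ⟨S=[clo(λx. (x x), ∅)]; E={x↦clo(λx. (x x), ∅)}; C=[x :: AP]; D=[(∅, {x↦clo(λx. (x x), ∅)}, ∅) :: (∅, ∅, ∅)]⟩
step 11: ⟨S=[clo(λx. (x x), ∅) :: clo(λx. (x x), ∅)]; E={x↦clo(λx. (x x), ∅)}; C=[AP]; D=[(∅, {x↦clo(λx. (x x), ∅)}, ∅) :: (∅, ∅, ∅)]⟩
step 12: ⟨S=∅; E={x↦clo(λx. (x x), ∅)}; C=[(x x)]; D=[(∅, {x↦clo(λx. (x x), ∅)}, ∅) :: (∅, {x↦clo(λx. (x x), ∅)}, ∅) :: (∅, ∅, ∅)]⟩
step 13: ⟨S=∅; E={x↦clo(λx. (x x), ∅)}; C=[x :: x :: AP]; D=[(∅, {x↦clo(λx. (x x), ∅)}, ∅) :: (∅, {x↦clo(λx. (x x), ∅)}, ∅) :: (∅, ∅, ∅)]⟩
step 14: ⟨S=[clo(λx. (x x), ∅)]; E={x↦clo(λx. (x x), ∅)}; C=[x :: AP]; D=[(∅, {x↦clo(λx. (x x), ∅)}, ∅) :: (∅, {x↦clo(λx. (x x), ∅)}, ∅) :: (∅, ∅, ∅)]⟩
step 15: ⟨S=[clo(λx. (x x), ∅) :: clo(λx. (x x), ∅)]; E={x↦clo(λx. (x x), ∅)}; C=[AP]; D=[(∅, {x↦clo(λx. (x x), ∅)}, ∅) :: (∅, {x↦clo(λx. (x x), ∅)}, ∅) :: (∅, ∅, ∅)]⟩
step 16: ⟨S=∅; E={x↦clo(λx. (x x), ∅)}; C=[(x x)]; D=[(∅, {x↦clo(λx. (x x), ∅)}, ∅) :: (∅, {x↦clo(λx. (x x), ∅)}, ∅) :: (∅, {x↦clo(λx. (x x), ∅)}, ∅) :: (∅, ∅, ∅)]⟩
step 17: ⟨S=∅; E={x↦clo(λx. (x x), ∅)}; C=[x :: x :: AP]; D=[(∅, {x↦clo(λx. (x x), ∅)}, ∅) :: (∅, {x↦clo(λx. (x x), ∅)}, ∅) :: (∅, {x↦clo(λx. (x x), ∅)}, ∅) :: (∅, ∅, ∅)]⟩
step 18: ⟨S=[clo(λx. (x x), ∅)]; E={x↦clo(λx. (x x), ∅)}; C=[x :: AP]; D=[(∅, {x↦clo(λx. (x x), ∅)}, ∅) :: (∅, {x↦clo(λx. (x x), ∅)}, ∅) :: (∅, {x↦clo(λx. (x x), ∅)}, ∅) :: (∅, ∅, ∅)]⟩
step 19: ⟨S=[clo(λx. (x x), ∅) :: clo(λx. (x x), ∅)]; E={x↦clo(λx. (x x), ∅)}; C=[AP]; D=[(∅, {x↦clo(λx. (x x), ∅)}, ∅) :: (∅, {x↦clo(λx. (x x), ∅)}, ∅) :: (∅, {x↦clo(λx. (x x), ∅)}, ∅) :: (∅, ∅, ∅)]⟩
→ 19 transitions taken and the configuration is still not final: no result within 19 steps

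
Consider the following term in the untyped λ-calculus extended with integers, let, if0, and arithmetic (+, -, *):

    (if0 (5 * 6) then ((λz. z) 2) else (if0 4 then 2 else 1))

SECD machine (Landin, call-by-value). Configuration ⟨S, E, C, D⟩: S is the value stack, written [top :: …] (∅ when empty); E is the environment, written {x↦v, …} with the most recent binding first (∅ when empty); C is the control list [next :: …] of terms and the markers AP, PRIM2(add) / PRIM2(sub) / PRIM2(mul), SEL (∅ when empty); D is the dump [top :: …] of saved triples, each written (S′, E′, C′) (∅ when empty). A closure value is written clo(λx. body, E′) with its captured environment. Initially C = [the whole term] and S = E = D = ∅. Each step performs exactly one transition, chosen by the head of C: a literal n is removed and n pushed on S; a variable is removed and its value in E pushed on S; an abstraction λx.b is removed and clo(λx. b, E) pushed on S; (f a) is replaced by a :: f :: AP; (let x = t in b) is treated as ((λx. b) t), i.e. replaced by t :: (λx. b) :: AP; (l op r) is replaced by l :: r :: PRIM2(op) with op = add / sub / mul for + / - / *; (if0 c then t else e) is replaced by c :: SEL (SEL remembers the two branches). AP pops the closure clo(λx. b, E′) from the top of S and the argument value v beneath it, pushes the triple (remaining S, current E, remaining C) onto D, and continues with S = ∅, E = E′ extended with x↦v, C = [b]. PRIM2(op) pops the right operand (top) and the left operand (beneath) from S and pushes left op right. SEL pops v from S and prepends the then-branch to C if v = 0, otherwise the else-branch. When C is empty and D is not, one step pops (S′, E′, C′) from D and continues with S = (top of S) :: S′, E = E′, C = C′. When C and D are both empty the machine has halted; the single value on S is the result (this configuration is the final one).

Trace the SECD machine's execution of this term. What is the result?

[0] [S=∅ | E=∅ | C=[(if0 (5 * 6) then ((λz. z) 2) else (if0 4 then 2 else 1))] | D=∅]
[1] [S=∅ | E=∅ | C=[(5 * 6) :: SEL] | D=∅]
[2] [S=∅ | E=∅ | C=[5 :: 6 :: PRIM2(mul) :: SEL] | D=∅]
[3] [S=[5] | E=∅ | C=[6 :: PRIM2(mul) :: SEL] | D=∅]
[4] [S=[6 :: 5] | E=∅ | C=[PRIM2(mul) :: SEL] | D=∅]
[5] [S=[30] | E=∅ | C=[SEL] | D=∅]
[6] [S=∅ | E=∅ | C=[(if0 4 then 2 else 1)] | D=∅]
[7] [S=∅ | E=∅ | C=[4 :: SEL] | D=∅]
[8] [S=[4] | E=∅ | C=[SEL] | D=∅]
[9] [S=∅ | E=∅ | C=[1] | D=∅]
[10] [S=[1] | E=∅ | C=∅ | D=∅]
→ final value 1

Answer: 1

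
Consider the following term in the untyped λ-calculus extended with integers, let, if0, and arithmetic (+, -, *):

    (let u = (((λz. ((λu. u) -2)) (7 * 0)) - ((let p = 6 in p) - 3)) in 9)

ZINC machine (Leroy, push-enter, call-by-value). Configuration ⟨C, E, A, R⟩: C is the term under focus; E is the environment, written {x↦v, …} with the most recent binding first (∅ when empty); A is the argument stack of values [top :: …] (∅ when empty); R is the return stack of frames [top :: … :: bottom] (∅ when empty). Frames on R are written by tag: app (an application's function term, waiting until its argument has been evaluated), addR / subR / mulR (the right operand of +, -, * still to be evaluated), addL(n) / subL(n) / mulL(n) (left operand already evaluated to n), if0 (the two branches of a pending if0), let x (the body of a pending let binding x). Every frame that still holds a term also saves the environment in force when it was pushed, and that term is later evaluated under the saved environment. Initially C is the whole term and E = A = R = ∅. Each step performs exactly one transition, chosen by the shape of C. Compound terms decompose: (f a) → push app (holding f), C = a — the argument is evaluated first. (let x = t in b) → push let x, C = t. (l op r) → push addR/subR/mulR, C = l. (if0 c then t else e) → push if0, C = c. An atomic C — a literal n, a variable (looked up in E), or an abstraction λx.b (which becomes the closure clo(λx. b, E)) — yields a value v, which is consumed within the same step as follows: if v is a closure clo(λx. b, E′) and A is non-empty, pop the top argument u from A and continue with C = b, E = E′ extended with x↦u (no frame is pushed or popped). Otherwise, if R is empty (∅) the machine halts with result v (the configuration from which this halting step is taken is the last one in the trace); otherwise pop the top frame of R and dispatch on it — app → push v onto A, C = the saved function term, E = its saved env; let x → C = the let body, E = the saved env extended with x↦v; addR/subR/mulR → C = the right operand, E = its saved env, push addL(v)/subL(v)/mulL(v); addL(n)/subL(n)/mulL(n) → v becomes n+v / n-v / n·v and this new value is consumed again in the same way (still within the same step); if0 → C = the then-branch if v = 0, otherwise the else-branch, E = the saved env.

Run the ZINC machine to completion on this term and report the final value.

0. <C=(let u = (((λz. ((λu. u) -2)) (7 * 0)) - ((let p = 6 in p) - 3)) in 9), E=∅, A=∅, R=∅>
1. <C=(((λz. ((λu. u) -2)) (7 * 0)) - ((let p = 6 in p) - 3)), E=∅, A=∅, R=[let u]>
2. <C=((λz. ((λu. u) -2)) (7 * 0)), E=∅, A=∅, R=[subR :: let u]>
3. <C=(7 * 0), E=∅, A=∅, R=[app :: subR :: let u]>
4. <C=7, E=∅, A=∅, R=[mulR :: app :: subR :: let u]>
5. <C=0, E=∅, A=∅, R=[mulL(7) :: app :: subR :: let u]>
6. <C=(λz. ((λu. u) -2)), E=∅, A=[0], R=[subR :: let u]>
7. <C=((λu. u) -2), E={z↦0}, A=∅, R=[subR :: let u]>
8. <C=-2, E={z↦0}, A=∅, R=[app :: subR :: let u]>
9. <C=(λu. u), E={z↦0}, A=[-2], R=[subR :: let u]>
10. <C=u, E={u↦-2, z↦0}, A=∅, R=[subR :: let u]>
11. <C=((let p = 6 in p) - 3), E=∅, A=∅, R=[subL(-2) :: let u]>
12. <C=(let p = 6 in p), E=∅, A=∅, R=[subR :: subL(-2) :: let u]>
13. <C=6, E=∅, A=∅, R=[let p :: subR :: subL(-2) :: let u]>
14. <C=p, E={p↦6}, A=∅, R=[subR :: subL(-2) :: let u]>
15. <C=3, E=∅, A=∅, R=[subL(6) :: subL(-2) :: let u]>
16. <C=9, E={u↦-5}, A=∅, R=∅>
→ final value 9

Answer: 9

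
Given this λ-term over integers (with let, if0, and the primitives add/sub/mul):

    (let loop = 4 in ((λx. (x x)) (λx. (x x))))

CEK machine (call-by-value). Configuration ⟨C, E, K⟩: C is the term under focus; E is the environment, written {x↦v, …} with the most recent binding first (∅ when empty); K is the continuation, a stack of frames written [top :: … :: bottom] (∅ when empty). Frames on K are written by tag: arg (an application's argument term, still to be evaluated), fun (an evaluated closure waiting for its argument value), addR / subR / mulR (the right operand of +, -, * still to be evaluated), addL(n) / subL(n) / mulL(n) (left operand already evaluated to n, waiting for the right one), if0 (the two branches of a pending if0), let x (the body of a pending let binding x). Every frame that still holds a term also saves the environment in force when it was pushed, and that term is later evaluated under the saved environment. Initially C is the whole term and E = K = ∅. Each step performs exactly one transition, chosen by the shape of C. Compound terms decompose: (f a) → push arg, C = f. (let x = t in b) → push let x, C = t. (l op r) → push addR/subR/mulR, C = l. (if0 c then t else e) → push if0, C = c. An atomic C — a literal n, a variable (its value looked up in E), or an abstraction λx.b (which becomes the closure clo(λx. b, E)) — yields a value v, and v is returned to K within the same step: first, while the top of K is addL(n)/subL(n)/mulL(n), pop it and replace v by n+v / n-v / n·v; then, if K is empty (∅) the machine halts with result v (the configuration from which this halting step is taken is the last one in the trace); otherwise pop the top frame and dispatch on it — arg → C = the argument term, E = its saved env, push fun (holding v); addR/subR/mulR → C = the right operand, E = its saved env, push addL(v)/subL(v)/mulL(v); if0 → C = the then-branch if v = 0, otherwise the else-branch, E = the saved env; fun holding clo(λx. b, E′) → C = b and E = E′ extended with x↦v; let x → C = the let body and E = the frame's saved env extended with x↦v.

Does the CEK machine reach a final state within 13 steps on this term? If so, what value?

t=0: ⟨C=(let loop = 4 in ((λx. (x x)) (λx. (x x)))); E=∅; K=∅⟩
t=1: ⟨C=4; E=∅; K=[let loop]⟩
t=2: ⟨C=((λx. (x x)) (λx. (x x))); E={loop↦4}; K=∅⟩
t=3: ⟨C=(λx. (x x)); E={loop↦4}; K=[arg]⟩
t=4: ⟨C=(λx. (x x)); E={loop↦4}; K=[fun]⟩
t=5: ⟨C=(x x); E={x↦clo(λx. (x x), {loop↦4}), loop↦4}; K=∅⟩
t=6: ⟨C=x; E={x↦clo(λx. (x x), {loop↦4}), loop↦4}; K=[arg]⟩
t=7: ⟨C=x; E={x↦clo(λx. (x x), {loop↦4}), loop↦4}; K=[fun]⟩
… configuration repeats with period 3 (steps 5–7 recur indefinitely) …

Answer: DIVERGES (no final state within 13 steps)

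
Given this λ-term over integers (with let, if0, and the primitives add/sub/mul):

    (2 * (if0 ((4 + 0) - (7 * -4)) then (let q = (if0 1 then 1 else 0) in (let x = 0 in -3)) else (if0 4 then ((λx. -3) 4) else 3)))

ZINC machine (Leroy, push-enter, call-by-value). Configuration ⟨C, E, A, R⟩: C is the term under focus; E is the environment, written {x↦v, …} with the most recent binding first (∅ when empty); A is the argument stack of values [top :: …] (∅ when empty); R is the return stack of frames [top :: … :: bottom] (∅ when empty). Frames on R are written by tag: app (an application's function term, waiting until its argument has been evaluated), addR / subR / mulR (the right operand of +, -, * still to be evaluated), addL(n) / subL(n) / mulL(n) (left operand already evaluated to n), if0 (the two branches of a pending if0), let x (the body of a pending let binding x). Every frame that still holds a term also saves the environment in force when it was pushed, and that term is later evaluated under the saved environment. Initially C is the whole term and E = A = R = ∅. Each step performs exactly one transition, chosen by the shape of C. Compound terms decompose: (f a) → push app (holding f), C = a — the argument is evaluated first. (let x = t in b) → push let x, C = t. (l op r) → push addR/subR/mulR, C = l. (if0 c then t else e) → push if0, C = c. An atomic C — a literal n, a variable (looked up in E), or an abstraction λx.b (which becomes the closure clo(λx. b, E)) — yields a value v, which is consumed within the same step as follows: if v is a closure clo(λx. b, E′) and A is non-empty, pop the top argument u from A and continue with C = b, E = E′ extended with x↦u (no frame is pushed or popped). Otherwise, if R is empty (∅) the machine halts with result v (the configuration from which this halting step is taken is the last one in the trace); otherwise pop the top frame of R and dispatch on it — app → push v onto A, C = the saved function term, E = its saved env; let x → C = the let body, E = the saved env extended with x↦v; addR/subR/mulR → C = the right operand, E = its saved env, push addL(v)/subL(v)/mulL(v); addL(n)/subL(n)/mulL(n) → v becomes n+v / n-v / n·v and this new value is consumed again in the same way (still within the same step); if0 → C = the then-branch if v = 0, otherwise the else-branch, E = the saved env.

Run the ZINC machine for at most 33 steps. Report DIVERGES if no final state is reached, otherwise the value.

Answer: 6

Execution trace:
0. <C=(2 * (if0 ((4 + 0) - (7 * -4)) then (let q = (if0 1 then 1 else 0) in (let x = 0 in -3)) else (if0 4 then ((λx. -3) 4) else 3))), E=∅, A=∅, R=∅>
1. <C=2, E=∅, A=∅, R=[mulR]>
2. <C=(if0 ((4 + 0) - (7 * -4)) then (let q = (if0 1 then 1 else 0) in (let x = 0 in -3)) else (if0 4 then ((λx. -3) 4) else 3)), E=∅, A=∅, R=[mulL(2)]>
3. <C=((4 + 0) - (7 * -4)), E=∅, A=∅, R=[if0 :: mulL(2)]>
4. <C=(4 + 0), E=∅, A=∅, R=[subR :: if0 :: mulL(2)]>
5. <C=4, E=∅, A=∅, R=[addR :: subR :: if0 :: mulL(2)]>
6. <C=0, E=∅, A=∅, R=[addL(4) :: subR :: if0 :: mulL(2)]>
7. <C=(7 * -4), E=∅, A=∅, R=[subL(4) :: if0 :: mulL(2)]>
8. <C=7, E=∅, A=∅, R=[mulR :: subL(4) :: if0 :: mulL(2)]>
9. <C=-4, E=∅, A=∅, R=[mulL(7) :: subL(4) :: if0 :: mulL(2)]>
10. <C=(if0 4 then ((λx. -3) 4) else 3), E=∅, A=∅, R=[mulL(2)]>
11. <C=4, E=∅, A=∅, R=[if0 :: mulL(2)]>
12. <C=3, E=∅, A=∅, R=[mulL(2)]>
→ final value 6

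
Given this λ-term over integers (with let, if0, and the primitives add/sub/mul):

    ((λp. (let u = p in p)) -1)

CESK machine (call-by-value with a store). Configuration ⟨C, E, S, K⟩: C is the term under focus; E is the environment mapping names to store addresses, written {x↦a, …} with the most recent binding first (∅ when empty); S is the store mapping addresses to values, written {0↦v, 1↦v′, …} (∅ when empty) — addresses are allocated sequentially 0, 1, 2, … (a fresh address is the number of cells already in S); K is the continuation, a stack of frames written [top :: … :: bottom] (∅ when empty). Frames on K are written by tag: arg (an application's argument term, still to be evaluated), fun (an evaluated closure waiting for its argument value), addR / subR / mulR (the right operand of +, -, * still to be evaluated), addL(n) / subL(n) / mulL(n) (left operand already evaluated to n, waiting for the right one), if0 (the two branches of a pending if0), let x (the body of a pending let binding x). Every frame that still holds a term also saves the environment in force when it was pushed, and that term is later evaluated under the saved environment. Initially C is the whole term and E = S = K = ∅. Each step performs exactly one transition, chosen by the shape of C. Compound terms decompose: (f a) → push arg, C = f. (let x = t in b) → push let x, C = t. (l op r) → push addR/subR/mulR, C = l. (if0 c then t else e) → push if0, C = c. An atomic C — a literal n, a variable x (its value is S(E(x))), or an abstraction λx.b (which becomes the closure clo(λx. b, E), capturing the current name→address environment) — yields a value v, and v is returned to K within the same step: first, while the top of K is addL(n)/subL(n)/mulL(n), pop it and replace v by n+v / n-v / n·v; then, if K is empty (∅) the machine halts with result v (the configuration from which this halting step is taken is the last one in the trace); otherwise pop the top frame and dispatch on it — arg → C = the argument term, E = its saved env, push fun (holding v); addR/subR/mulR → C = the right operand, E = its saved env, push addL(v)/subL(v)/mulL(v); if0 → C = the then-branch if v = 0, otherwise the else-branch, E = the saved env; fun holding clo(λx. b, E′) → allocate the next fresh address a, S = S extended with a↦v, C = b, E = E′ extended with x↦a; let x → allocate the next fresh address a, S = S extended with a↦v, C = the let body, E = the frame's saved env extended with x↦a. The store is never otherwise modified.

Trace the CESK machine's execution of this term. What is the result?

Answer: -1

Execution trace:
0. ⟨C=((λp. (let u = p in p)) -1); E=∅; S=∅; K=∅⟩
1. ⟨C=(λp. (let u = p in p)); E=∅; S=∅; K=[arg]⟩
2. ⟨C=-1; E=∅; S=∅; K=[fun]⟩
3. ⟨C=(let u = p in p); E={p↦0}; S={0↦-1}; K=∅⟩
4. ⟨C=p; E={p↦0}; S={0↦-1}; K=[let u]⟩
5. ⟨C=p; E={u↦1, p↦0}; S={0↦-1, 1↦-1}; K=∅⟩
→ final value -1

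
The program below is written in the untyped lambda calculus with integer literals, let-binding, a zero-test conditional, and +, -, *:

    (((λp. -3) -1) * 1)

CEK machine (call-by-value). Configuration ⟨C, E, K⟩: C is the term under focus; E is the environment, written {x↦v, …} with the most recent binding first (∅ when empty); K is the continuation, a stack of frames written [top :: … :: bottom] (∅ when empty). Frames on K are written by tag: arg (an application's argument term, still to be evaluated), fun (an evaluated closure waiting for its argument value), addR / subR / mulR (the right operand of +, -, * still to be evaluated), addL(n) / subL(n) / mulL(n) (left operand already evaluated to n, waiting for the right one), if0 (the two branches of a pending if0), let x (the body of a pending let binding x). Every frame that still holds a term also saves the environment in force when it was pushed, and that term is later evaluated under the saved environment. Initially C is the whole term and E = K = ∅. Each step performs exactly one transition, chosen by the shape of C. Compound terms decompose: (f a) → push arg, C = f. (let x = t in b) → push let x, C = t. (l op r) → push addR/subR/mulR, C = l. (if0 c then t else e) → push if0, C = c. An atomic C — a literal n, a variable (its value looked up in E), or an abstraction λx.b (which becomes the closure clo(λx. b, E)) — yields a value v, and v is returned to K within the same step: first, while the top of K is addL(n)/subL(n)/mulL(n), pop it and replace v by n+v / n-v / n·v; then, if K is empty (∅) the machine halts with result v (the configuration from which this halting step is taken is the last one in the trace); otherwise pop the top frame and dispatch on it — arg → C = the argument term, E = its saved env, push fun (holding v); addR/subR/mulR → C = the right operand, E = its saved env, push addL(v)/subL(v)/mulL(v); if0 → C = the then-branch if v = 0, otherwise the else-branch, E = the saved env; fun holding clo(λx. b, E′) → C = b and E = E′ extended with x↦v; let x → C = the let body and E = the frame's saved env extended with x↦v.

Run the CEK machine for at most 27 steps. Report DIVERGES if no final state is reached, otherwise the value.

0. <C=(((λp. -3) -1) * 1), E=∅, K=∅>
1. <C=((λp. -3) -1), E=∅, K=[mulR]>
2. <C=(λp. -3), E=∅, K=[arg :: mulR]>
3. <C=-1, E=∅, K=[fun :: mulR]>
4. <C=-3, E={p↦-1}, K=[mulR]>
5. <C=1, E=∅, K=[mulL(-3)]>
→ final value -3

Answer: -3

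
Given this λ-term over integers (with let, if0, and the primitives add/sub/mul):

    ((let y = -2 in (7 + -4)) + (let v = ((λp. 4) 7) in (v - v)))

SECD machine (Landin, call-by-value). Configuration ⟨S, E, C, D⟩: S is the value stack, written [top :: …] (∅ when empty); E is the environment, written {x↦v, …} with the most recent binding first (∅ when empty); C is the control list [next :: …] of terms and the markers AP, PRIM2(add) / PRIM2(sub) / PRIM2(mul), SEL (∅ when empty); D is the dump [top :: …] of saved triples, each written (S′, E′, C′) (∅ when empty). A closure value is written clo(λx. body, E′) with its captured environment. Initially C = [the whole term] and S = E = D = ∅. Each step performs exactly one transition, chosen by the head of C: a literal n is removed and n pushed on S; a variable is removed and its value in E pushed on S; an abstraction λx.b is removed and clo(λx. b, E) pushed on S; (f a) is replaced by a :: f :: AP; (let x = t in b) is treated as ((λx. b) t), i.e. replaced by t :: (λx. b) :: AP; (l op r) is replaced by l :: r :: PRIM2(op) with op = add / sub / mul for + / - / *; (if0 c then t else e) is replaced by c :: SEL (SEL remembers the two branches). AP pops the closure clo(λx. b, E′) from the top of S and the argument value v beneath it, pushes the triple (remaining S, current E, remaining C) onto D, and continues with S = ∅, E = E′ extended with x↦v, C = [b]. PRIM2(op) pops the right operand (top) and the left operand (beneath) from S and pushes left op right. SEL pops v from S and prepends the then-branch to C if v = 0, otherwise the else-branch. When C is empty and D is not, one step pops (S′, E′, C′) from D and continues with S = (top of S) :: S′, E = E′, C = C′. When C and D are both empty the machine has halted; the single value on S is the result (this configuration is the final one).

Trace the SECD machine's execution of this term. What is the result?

t=0: <S=∅, E=∅, C=[((let y = -2 in (7 + -4)) + (let v = ((λp. 4) 7) in (v - v)))], D=∅>
t=1: <S=∅, E=∅, C=[(let y = -2 in (7 + -4)) :: (let v = ((λp. 4) 7) in (v - v)) :: PRIM2(add)], D=∅>
t=2: <S=∅, E=∅, C=[-2 :: (λy. (7 + -4)) :: AP :: (let v = ((λp. 4) 7) in (v - v)) :: PRIM2(add)], D=∅>
t=3: <S=[-2], E=∅, C=[(λy. (7 + -4)) :: AP :: (let v = ((λp. 4) 7) in (v - v)) :: PRIM2(add)], D=∅>
t=4: <S=[clo(λy. (7 + -4), ∅) :: -2], E=∅, C=[AP :: (let v = ((λp. 4) 7) in (v - v)) :: PRIM2(add)], D=∅>
t=5: <S=∅, E={y↦-2}, C=[(7 + -4)], D=[(∅, ∅, [(let v = ((λp. 4) 7) in (v - v)) :: PRIM2(add)])]>
t=6: <S=∅, E={y↦-2}, C=[7 :: -4 :: PRIM2(add)], D=[(∅, ∅, [(let v = ((λp. 4) 7) in (v - v)) :: PRIM2(add)])]>
t=7: <S=[7], E={y↦-2}, C=[-4 :: PRIM2(add)], D=[(∅, ∅, [(let v = ((λp. 4) 7) in (v - v)) :: PRIM2(add)])]>
t=8: <S=[-4 :: 7], E={y↦-2}, C=[PRIM2(add)], D=[(∅, ∅, [(let v = ((λp. 4) 7) in (v - v)) :: PRIM2(add)])]>
t=9: <S=[3], E={y↦-2}, C=∅, D=[(∅, ∅, [(let v = ((λp. 4) 7) in (v - v)) :: PRIM2(add)])]>
t=10: <S=[3], E=∅, C=[(let v = ((λp. 4) 7) in (v - v)) :: PRIM2(add)], D=∅>
t=11: <S=[3], E=∅, C=[((λp. 4) 7) :: (λv. (v - v)) :: AP :: PRIM2(add)], D=∅>
t=12: <S=[3], E=∅, C=[7 :: (λp. 4) :: AP :: (λv. (v - v)) :: AP :: PRIM2(add)], D=∅>
t=13: <S=[7 :: 3], E=∅, C=[(λp. 4) :: AP :: (λv. (v - v)) :: AP :: PRIM2(add)], D=∅>
t=14: <S=[clo(λp. 4, ∅) :: 7 :: 3], E=∅, C=[AP :: (λv. (v - v)) :: AP :: PRIM2(add)], D=∅>
t=15: <S=∅, E={p↦7}, C=[4], D=[([3], ∅, [(λv. (v - v)) :: AP :: PRIM2(add)])]>
t=16: <S=[4], E={p↦7}, C=∅, D=[([3], ∅, [(λv. (v - v)) :: AP :: PRIM2(add)])]>
t=17: <S=[4 :: 3], E=∅, C=[(λv. (v - v)) :: AP :: PRIM2(add)], D=∅>
t=18: <S=[clo(λv. (v - v), ∅) :: 4 :: 3], E=∅, C=[AP :: PRIM2(add)], D=∅>
t=19: <S=∅, E={v↦4}, C=[(v - v)], D=[([3], ∅, [PRIM2(add)])]>
t=20: <S=∅, E={v↦4}, C=[v :: v :: PRIM2(sub)], D=[([3], ∅, [PRIM2(add)])]>
t=21: <S=[4], E={v↦4}, C=[v :: PRIM2(sub)], D=[([3], ∅, [PRIM2(add)])]>
t=22: <S=[4 :: 4], E={v↦4}, C=[PRIM2(sub)], D=[([3], ∅, [PRIM2(add)])]>
t=23: <S=[0], E={v↦4}, C=∅, D=[([3], ∅, [PRIM2(add)])]>
t=24: <S=[0 :: 3], E=∅, C=[PRIM2(add)], D=∅>
t=25: <S=[3], E=∅, C=∅, D=∅>
→ final value 3

Answer: 3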